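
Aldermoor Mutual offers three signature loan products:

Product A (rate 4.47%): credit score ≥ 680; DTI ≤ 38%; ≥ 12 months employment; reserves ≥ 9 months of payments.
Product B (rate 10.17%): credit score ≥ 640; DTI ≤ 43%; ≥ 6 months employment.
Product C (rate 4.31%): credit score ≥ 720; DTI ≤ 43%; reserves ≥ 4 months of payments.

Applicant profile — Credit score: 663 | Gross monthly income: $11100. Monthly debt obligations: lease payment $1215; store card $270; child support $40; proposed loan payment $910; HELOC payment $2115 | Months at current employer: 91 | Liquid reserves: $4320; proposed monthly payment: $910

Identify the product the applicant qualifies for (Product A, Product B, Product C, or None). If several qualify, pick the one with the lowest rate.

Total debts = (1,215 + 270 + 40 + 910 + 2,115) = 4,550; DTI = 4,550/11,100 = 41%.
Reserves = 4,320/910 = 4.7 months.
Product A: score 663 < 680; DTI 41% > 38%; employment 91 ≥ 12 mo; reserves 4.7 < 9 mo → does not qualify.
Product B: score 663 ≥ 640; DTI 41% ≤ 43%; employment 91 ≥ 6 mo → qualifies.
Product C: score 663 < 720; DTI 41% ≤ 43%; reserves 4.7 ≥ 4 mo → does not qualify.

Product B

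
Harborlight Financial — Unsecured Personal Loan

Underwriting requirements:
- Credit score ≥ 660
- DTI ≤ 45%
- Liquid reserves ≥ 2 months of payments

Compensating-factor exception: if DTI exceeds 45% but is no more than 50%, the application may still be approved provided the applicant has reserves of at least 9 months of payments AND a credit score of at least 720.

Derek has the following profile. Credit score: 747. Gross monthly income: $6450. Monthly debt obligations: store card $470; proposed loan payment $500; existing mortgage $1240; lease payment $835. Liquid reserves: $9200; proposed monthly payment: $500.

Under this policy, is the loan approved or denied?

Approved

Credit score 747 ≥ 660 (meets base)
Total debts = (470 + 500 + 1,240 + 835) = 3,045. DTI = 3,045/6,450 = 47.2% > 45% — standard DTI limit exceeded.
Reserves = 9,200/500 = 18.4 months ≥ 2
47.2% falls in the override range (45%–50%), so the compensating-factor test applies.
Override check — reserves: 18.4 mo (ok); score: 747 (ok).
Both compensating conditions met → exception applies.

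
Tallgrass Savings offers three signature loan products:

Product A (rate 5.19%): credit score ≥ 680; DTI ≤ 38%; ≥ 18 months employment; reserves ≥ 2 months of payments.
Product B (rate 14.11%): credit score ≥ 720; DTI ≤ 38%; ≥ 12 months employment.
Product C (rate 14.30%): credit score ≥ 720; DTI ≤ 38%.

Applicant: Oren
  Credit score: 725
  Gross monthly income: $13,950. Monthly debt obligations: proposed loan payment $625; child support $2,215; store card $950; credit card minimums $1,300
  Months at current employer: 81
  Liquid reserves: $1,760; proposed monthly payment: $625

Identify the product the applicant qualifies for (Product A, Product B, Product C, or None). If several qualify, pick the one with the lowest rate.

Total debts = (625 + 2,215 + 950 + 1,300) = 5,090; DTI = 5,090/13,950 = 36.5%.
Reserves = 1,760/625 = 2.8 months.
Product A: score 725 ≥ 680; DTI 36.5% ≤ 38%; employment 81 ≥ 18 mo; reserves 2.8 ≥ 2 mo → qualifies.
Product B: score 725 ≥ 720; DTI 36.5% ≤ 38%; employment 81 ≥ 12 mo → qualifies.
Product C: score 725 ≥ 720; DTI 36.5% ≤ 38% → qualifies.
Qualifying: Product A, Product B, Product C. Lowest rate is 5.19% → Product A.

Product A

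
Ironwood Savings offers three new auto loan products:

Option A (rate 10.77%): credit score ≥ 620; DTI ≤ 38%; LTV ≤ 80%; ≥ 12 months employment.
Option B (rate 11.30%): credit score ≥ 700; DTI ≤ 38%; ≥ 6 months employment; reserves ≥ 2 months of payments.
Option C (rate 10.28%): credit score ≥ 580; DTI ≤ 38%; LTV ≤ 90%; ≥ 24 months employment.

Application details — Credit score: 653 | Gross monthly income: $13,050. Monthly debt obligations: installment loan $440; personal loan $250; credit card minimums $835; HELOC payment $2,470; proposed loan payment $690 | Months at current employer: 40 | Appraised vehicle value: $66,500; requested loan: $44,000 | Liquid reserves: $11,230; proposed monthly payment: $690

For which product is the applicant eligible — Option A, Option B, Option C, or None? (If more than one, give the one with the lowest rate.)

Total debts = (440 + 250 + 835 + 2,470 + 690) = 4,685; DTI = 4,685/13,050 = 35.9%.
LTV = 44,000/66,500 = 66.2%.
Reserves = 11,230/690 = 16.3 months.
Option A: score 653 ≥ 620; DTI 35.9% ≤ 38%; LTV 66.2% ≤ 80%; employment 40 ≥ 12 mo → qualifies.
Option B: score 653 < 700; DTI 35.9% ≤ 38%; employment 40 ≥ 6 mo; reserves 16.3 ≥ 2 mo → does not qualify.
Option C: score 653 ≥ 580; DTI 35.9% ≤ 38%; LTV 66.2% ≤ 90%; employment 40 ≥ 24 mo → qualifies.
Qualifying: Option A, Option C. Lowest rate is 10.28% → Option C.

Option C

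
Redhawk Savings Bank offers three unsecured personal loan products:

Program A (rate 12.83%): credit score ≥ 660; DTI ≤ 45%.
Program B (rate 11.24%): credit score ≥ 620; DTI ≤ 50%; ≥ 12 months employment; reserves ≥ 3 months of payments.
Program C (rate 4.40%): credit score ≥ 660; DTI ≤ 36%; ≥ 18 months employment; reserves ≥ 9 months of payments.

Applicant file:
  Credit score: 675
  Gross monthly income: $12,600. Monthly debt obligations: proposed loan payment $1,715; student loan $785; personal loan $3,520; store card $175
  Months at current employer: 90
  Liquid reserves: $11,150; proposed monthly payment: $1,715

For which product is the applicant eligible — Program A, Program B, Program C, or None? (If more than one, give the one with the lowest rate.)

Total debts = (1,715 + 785 + 3,520 + 175) = 6,195; DTI = 6,195/12,600 = 49.2%.
Reserves = 11,150/1,715 = 6.5 months.
Program A: score 675 ≥ 660; DTI 49.2% > 45% → does not qualify.
Program B: score 675 ≥ 620; DTI 49.2% ≤ 50%; employment 90 ≥ 12 mo; reserves 6.5 ≥ 3 mo → qualifies.
Program C: score 675 ≥ 660; DTI 49.2% > 36%; employment 90 ≥ 18 mo; reserves 6.5 < 9 mo → does not qualify.

Program B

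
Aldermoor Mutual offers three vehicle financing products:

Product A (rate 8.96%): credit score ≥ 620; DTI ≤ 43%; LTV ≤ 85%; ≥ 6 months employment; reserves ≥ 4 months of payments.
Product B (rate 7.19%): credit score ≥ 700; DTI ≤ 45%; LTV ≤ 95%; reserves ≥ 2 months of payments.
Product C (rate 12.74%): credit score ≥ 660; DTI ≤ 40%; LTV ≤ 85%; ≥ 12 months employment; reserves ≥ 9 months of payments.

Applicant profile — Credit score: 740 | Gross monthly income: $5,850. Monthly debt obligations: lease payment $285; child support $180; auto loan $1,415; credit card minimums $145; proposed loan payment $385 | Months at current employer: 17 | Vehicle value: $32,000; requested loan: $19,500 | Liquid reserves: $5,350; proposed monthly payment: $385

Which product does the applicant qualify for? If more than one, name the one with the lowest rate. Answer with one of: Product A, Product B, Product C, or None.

Product B

Total debts = (285 + 180 + 1,415 + 145 + 385) = 2,410; DTI = 2,410/5,850 = 41.2%.
LTV = 19,500/32,000 = 60.9%.
Reserves = 5,350/385 = 13.9 months.
Product A: score 740 ≥ 620; DTI 41.2% ≤ 43%; LTV 60.9% ≤ 85%; employment 17 ≥ 6 mo; reserves 13.9 ≥ 4 mo → qualifies.
Product B: score 740 ≥ 700; DTI 41.2% ≤ 45%; LTV 60.9% ≤ 95%; reserves 13.9 ≥ 2 mo → qualifies.
Product C: score 740 ≥ 660; DTI 41.2% > 40%; LTV 60.9% ≤ 85%; employment 17 ≥ 12 mo; reserves 13.9 ≥ 9 mo → does not qualify.
Qualifying: Product A, Product B. Lowest rate is 7.19% → Product B.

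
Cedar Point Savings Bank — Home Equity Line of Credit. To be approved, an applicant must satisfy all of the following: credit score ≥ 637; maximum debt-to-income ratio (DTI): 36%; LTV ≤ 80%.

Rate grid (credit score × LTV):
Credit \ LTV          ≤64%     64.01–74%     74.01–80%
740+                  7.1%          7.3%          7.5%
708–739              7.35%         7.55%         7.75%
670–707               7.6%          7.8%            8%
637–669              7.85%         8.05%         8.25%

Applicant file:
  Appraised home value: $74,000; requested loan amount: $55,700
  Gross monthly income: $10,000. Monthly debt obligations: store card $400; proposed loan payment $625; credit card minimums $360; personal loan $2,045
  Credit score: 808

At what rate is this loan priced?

Credit score 808 ≥ 637; Total monthly debts = (400 + 625 + 360 + 2,045) = 3,430. Debt-to-income = 3,430/10,000 = 34.3% — meets 36% limit
LTV = 55,700/74,000 = 75.3% ≤ 80%
Score 808 is in the 740+ band; LTV 75.3% is in the 74.01–80% band → 7.5%.

7.5%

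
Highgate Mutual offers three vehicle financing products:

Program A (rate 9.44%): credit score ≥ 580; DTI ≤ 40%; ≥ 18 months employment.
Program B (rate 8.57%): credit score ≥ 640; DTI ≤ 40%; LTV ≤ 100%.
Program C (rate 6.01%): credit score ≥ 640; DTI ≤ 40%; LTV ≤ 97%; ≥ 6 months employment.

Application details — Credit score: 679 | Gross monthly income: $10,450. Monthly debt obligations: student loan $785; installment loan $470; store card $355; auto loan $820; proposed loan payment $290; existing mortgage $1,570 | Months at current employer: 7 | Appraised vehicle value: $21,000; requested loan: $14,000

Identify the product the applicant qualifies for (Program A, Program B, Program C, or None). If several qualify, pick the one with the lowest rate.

Total debts = (785 + 470 + 355 + 820 + 290 + 1,570) = 4,290; DTI = 4,290/10,450 = 41.1%.
LTV = 14,000/21,000 = 66.7%.
Program A: score 679 ≥ 580; DTI 41.1% > 40%; employment 7 < 18 mo → does not qualify.
Program B: score 679 ≥ 640; DTI 41.1% > 40%; LTV 66.7% ≤ 100% → does not qualify.
Program C: score 679 ≥ 640; DTI 41.1% > 40%; LTV 66.7% ≤ 97%; employment 7 ≥ 6 mo → does not qualify.

None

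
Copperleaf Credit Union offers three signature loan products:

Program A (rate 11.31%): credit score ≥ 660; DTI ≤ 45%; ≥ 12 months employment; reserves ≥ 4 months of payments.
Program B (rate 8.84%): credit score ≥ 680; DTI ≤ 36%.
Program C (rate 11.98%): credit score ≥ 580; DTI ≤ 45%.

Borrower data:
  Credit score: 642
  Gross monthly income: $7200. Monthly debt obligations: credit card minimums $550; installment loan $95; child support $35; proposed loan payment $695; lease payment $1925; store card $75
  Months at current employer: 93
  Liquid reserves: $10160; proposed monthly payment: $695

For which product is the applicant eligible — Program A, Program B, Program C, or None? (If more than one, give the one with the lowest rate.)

Total debts = (550 + 95 + 35 + 695 + 1,925 + 75) = 3,375; DTI = 3,375/7,200 = 46.9%.
Reserves = 10,160/695 = 14.6 months.
Program A: score 642 < 660; DTI 46.9% > 45%; employment 93 ≥ 12 mo; reserves 14.6 ≥ 4 mo → does not qualify.
Program B: score 642 < 680; DTI 46.9% > 36% → does not qualify.
Program C: score 642 ≥ 580; DTI 46.9% > 45% → does not qualify.

None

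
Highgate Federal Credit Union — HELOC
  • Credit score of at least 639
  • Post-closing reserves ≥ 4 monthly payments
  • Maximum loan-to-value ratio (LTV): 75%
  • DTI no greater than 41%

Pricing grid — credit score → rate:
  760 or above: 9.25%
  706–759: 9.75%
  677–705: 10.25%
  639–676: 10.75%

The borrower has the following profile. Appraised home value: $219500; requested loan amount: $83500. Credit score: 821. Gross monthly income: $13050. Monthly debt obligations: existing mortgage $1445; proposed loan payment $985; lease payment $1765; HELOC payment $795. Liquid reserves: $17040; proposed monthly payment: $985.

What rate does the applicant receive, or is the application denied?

Approved at 9.25%

Credit score 821 ≥ 639 (meets minimum)
Total monthly debts = (1,445 + 985 + 1,765 + 795) = 4,990. DTI = 4,990/13,050 = 38.2% ≤ 41%
LTV = 83,500/219,500 = 38% ≤ 75%
Reserves: 17,040 ÷ 985 = 17.3 months (meets 4-month minimum)
All requirements met. Score 821 falls in the 760 or above tier → 9.25%.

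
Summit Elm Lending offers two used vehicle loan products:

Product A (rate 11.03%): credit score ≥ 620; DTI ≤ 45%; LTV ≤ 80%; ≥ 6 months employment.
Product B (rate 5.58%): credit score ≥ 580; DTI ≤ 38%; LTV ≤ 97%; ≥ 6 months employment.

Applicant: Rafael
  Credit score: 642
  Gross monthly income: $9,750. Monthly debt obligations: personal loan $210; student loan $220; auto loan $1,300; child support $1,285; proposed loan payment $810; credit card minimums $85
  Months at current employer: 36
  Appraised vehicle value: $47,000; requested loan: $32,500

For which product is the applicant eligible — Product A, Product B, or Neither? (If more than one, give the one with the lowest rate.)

Total debts = (210 + 220 + 1,300 + 1,285 + 810 + 85) = 3,910; DTI = 3,910/9,750 = 40.1%.
LTV = 32,500/47,000 = 69.1%.
Product A: score 642 ≥ 620; DTI 40.1% ≤ 45%; LTV 69.1% ≤ 80%; employment 36 ≥ 6 mo → qualifies.
Product B: score 642 ≥ 580; DTI 40.1% > 38%; LTV 69.1% ≤ 97%; employment 36 ≥ 6 mo → does not qualify.

Product A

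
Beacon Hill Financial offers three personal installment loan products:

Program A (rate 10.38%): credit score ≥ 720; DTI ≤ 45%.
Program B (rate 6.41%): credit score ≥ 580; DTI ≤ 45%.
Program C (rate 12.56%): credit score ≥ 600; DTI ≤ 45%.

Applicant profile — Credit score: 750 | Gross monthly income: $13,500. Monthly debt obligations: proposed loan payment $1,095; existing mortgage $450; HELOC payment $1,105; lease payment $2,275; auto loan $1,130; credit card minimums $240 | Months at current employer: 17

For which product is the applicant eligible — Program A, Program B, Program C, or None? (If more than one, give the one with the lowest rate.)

None

Total debts = (1,095 + 450 + 1,105 + 2,275 + 1,130 + 240) = 6,295; DTI = 6,295/13,500 = 46.6%.
Program A: score 750 ≥ 720; DTI 46.6% > 45% → does not qualify.
Program B: score 750 ≥ 580; DTI 46.6% > 45% → does not qualify.
Program C: score 750 ≥ 600; DTI 46.6% > 45% → does not qualify.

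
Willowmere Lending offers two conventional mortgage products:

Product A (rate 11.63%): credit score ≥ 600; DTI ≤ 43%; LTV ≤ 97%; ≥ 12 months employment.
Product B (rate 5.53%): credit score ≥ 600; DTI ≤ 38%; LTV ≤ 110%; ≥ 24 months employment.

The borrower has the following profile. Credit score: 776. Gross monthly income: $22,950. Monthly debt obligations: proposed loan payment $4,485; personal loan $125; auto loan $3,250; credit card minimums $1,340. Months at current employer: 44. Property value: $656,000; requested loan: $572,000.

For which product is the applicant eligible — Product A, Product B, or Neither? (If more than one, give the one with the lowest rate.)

Product A

Total debts = (4,485 + 125 + 3,250 + 1,340) = 9,200; DTI = 9,200/22,950 = 40.1%.
LTV = 572,000/656,000 = 87.2%.
Product A: score 776 ≥ 600; DTI 40.1% ≤ 43%; LTV 87.2% ≤ 97%; employment 44 ≥ 12 mo → qualifies.
Product B: score 776 ≥ 600; DTI 40.1% > 38%; LTV 87.2% ≤ 110%; employment 44 ≥ 24 mo → does not qualify.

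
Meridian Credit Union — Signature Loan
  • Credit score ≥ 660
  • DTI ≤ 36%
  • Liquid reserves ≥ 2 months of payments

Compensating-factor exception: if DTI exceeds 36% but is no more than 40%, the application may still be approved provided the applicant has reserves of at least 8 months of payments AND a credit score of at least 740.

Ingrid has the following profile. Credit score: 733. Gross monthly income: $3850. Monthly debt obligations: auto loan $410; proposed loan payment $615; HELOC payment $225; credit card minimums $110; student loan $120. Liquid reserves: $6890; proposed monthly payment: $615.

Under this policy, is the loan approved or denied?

Credit score 733 ≥ 660 (meets base)
Total debts = (410 + 615 + 225 + 110 + 120) = 1,480. DTI = 1,480/3,850 = 38.4% > 36% — standard DTI limit exceeded.
Reserves: 6,890 ÷ 615 = 11.2 months (meets 2-month minimum)
38.4% falls in the override range (36%–40%), so the compensating-factor test applies.
Reserves 11.2 ≥ 8 months; credit score 733 < 740.
Override conditions not both satisfied; exception does not apply.

Denied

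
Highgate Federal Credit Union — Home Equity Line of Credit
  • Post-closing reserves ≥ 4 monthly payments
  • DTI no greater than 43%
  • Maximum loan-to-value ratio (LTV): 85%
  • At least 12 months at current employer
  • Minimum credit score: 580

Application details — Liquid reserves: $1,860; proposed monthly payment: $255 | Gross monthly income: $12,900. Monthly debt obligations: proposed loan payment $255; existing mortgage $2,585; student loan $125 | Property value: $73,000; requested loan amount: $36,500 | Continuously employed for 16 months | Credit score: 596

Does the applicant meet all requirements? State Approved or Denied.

Approved

Reserves = 1,860/255 = 7.3 months ≥ 4
Total monthly debts = (255 + 2,585 + 125) = 2,965. DTI: 2,965 ÷ 12,900 = 23%, within the 43% cap
LTV = 36,500/73,000 = 50% ≤ 85%
Employment 16 ≥ 12 months
Credit score 596 ≥ 580 (meets)
All criteria satisfied.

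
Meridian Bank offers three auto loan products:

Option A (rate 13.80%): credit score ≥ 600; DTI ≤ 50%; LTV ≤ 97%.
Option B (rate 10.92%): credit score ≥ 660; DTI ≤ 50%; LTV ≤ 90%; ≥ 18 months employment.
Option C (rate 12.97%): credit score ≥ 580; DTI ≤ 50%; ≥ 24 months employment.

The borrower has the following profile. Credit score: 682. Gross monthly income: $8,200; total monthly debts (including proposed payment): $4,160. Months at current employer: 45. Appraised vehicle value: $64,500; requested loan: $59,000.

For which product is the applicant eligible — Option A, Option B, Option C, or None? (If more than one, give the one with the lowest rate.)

None

DTI = 4,160/8,200 = 50.7%.
LTV = 59,000/64,500 = 91.5%.
Option A: score 682 ≥ 600; DTI 50.7% > 50%; LTV 91.5% ≤ 97% → does not qualify.
Option B: score 682 ≥ 660; DTI 50.7% > 50%; LTV 91.5% > 90%; employment 45 ≥ 18 mo → does not qualify.
Option C: score 682 ≥ 580; DTI 50.7% > 50%; employment 45 ≥ 24 mo → does not qualify.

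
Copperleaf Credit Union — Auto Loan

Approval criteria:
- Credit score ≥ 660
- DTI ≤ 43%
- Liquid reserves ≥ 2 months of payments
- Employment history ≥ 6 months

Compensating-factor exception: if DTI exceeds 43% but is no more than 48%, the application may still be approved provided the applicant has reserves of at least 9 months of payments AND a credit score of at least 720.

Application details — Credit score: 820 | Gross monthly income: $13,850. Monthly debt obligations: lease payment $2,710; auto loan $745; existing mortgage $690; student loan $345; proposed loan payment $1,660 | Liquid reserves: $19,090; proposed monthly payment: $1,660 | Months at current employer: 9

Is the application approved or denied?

Credit score 820 ≥ 660 (meets base)
Total debts = (2,710 + 745 + 690 + 345 + 1,660) = 6,150. DTI = 6,150/13,850 = 44.4% > 43% — standard DTI limit exceeded.
Reserves: 19,090 ÷ 1,660 = 11.5 months (meets 2-month minimum)
Employment 9 ≥ 6 months
DTI 44.4% is within the 43%–48% exception band; checking compensating factors.
Override check — reserves: 11.5 mo (ok); score: 820 (ok).
Both compensating conditions met → exception applies.

Approved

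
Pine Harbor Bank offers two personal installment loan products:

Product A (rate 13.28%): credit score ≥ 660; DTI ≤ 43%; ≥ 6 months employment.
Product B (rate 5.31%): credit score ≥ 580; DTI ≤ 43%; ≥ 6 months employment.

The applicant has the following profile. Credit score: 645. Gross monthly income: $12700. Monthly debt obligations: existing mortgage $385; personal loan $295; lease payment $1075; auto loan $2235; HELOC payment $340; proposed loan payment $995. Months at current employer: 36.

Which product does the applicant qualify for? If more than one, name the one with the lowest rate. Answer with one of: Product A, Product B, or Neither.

Product B

Total debts = (385 + 295 + 1,075 + 2,235 + 340 + 995) = 5,325; DTI = 5,325/12,700 = 41.9%.
Product A: score 645 < 660; DTI 41.9% ≤ 43%; employment 36 ≥ 6 mo → does not qualify.
Product B: score 645 ≥ 580; DTI 41.9% ≤ 43%; employment 36 ≥ 6 mo → qualifies.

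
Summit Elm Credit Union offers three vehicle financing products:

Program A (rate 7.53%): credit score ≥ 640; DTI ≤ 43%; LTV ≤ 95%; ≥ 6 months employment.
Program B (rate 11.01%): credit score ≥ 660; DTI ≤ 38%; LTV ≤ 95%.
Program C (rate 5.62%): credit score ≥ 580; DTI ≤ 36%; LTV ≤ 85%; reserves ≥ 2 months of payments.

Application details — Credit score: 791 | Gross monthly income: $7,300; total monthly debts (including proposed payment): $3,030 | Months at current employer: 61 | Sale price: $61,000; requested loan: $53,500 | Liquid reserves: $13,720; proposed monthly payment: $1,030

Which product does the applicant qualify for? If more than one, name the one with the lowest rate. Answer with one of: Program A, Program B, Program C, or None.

DTI = 3,030/7,300 = 41.5%.
LTV = 53,500/61,000 = 87.7%.
Reserves = 13,720/1,030 = 13.3 months.
Program A: score 791 ≥ 640; DTI 41.5% ≤ 43%; LTV 87.7% ≤ 95%; employment 61 ≥ 6 mo → qualifies.
Program B: score 791 ≥ 660; DTI 41.5% > 38%; LTV 87.7% ≤ 95% → does not qualify.
Program C: score 791 ≥ 580; DTI 41.5% > 36%; LTV 87.7% > 85%; reserves 13.3 ≥ 2 mo → does not qualify.

Program A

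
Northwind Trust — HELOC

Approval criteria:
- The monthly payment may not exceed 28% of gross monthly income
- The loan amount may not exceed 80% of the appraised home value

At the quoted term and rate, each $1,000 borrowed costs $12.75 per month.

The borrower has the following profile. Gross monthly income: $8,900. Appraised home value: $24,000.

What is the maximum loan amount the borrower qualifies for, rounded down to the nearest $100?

Payment cap: 28% × $8,900 = $2,492/month.
At $12.75 per $1,000, that supports 2,492/12.75 × 1,000 ≈ $195,450 → $195,400.
LTV cap: 80% × $24,000 = $19,200 → $19,200.
Binding constraint: loan-to-value.

$19,200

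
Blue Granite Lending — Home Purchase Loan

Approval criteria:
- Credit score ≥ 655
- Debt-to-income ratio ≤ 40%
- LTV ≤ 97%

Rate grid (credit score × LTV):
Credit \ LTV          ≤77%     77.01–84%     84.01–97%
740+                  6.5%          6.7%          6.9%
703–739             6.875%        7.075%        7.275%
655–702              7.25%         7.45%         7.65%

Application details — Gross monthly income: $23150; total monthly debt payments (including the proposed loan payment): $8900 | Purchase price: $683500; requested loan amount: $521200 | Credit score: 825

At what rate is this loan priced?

Credit score 825 ≥ 655; DTI: 8,900 ÷ 23,150 = 38.4%, within the 40% cap
LTV: 521,200 ÷ 683,500 = 76.3%, within 97% cap
Credit 825 → row 740+; LTV 76.3% → column ≤77%. Grid cell → 6.5%.

6.5%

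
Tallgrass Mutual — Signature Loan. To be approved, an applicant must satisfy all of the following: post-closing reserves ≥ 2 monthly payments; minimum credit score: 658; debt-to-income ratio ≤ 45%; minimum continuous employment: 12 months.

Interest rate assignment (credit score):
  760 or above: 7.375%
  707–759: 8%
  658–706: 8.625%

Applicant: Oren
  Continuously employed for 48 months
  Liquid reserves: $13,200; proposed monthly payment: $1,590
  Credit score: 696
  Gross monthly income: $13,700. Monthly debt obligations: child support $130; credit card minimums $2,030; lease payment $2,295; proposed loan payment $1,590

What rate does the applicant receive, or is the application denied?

Credit score 696 ≥ 658 (meets minimum)
Employment 48 ≥ 12 months
Total monthly debts = (130 + 2,030 + 2,295 + 1,590) = 6,045. DTI: 6,045 ÷ 13,700 = 44.1%, within the 45% cap
Reserves = 13,200/1,590 = 8.3 months ≥ 2
All requirements met. Score 696 falls in the 658–706 tier → 8.625%.

Approved at 8.625%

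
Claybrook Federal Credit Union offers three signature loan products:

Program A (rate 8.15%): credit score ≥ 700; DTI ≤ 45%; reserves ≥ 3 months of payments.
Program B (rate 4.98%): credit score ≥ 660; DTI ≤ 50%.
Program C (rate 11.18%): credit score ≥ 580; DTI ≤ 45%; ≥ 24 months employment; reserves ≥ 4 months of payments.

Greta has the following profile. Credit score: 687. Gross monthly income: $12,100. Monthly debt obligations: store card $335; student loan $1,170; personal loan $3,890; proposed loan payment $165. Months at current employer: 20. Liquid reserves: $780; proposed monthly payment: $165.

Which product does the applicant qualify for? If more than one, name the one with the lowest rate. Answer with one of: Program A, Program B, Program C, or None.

Program B

Total debts = (335 + 1,170 + 3,890 + 165) = 5,560; DTI = 5,560/12,100 = 46%.
Reserves = 780/165 = 4.7 months.
Program A: score 687 < 700; DTI 46% > 45%; reserves 4.7 ≥ 3 mo → does not qualify.
Program B: score 687 ≥ 660; DTI 46% ≤ 50% → qualifies.
Program C: score 687 ≥ 580; DTI 46% > 45%; employment 20 < 24 mo; reserves 4.7 ≥ 4 mo → does not qualify.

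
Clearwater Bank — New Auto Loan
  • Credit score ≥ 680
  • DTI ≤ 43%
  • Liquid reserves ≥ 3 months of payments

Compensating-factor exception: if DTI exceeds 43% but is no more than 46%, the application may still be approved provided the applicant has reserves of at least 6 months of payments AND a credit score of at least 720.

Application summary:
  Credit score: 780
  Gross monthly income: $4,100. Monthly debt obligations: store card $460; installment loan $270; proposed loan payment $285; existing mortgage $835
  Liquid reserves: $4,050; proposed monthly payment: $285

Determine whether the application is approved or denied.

Approved

Credit score 780 ≥ 680 (meets base)
Total debts = (460 + 270 + 285 + 835) = 1,850. DTI = 1,850/4,100 = 45.1% > 43% — standard DTI limit exceeded.
Liquid reserves cover 4,050/285 = 14.2 months — ≥ 3 required
DTI 45.1% is within the 43%–46% exception band; checking compensating factors.
Reserves 14.2 ≥ 6 months; credit score 780 ≥ 720.
Both override conditions satisfied; DTI exception granted.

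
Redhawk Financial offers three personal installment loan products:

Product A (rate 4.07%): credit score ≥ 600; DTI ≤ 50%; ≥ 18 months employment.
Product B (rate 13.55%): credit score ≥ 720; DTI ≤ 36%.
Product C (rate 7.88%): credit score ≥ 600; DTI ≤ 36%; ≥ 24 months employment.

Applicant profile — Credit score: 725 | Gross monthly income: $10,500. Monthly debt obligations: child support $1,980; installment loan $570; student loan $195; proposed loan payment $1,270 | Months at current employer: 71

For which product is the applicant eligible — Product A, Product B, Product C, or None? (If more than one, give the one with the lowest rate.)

Total debts = (1,980 + 570 + 195 + 1,270) = 4,015; DTI = 4,015/10,500 = 38.2%.
Product A: score 725 ≥ 600; DTI 38.2% ≤ 50%; employment 71 ≥ 18 mo → qualifies.
Product B: score 725 ≥ 720; DTI 38.2% > 36% → does not qualify.
Product C: score 725 ≥ 600; DTI 38.2% > 36%; employment 71 ≥ 24 mo → does not qualify.

Product A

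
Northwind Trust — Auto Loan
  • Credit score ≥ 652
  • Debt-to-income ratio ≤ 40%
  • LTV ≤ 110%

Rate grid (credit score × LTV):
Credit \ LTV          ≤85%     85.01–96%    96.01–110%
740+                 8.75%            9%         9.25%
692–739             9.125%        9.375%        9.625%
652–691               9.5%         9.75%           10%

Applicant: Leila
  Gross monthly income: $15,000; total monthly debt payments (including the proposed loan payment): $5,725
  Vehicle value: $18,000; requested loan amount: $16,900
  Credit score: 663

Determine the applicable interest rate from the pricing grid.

9.75%

Credit score 663 ≥ 652; Debt-to-income = 5,725/15,000 = 38.2% — meets 40% limit
Loan-to-value = 16,900/18,000 = 93.9% — pass (110% max)
Score 663 is in the 652–691 band; LTV 93.9% is in the 85.01–96% band → 9.75%.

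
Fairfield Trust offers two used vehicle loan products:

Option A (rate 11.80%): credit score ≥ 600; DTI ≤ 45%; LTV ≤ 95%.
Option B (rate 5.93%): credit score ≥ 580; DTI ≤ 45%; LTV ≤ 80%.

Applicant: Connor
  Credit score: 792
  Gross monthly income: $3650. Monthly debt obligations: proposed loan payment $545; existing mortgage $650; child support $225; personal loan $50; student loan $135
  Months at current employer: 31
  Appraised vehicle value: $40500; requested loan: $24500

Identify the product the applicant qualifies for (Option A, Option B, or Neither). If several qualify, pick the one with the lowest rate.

Option B

Total debts = (545 + 650 + 225 + 50 + 135) = 1,605; DTI = 1,605/3,650 = 44%.
LTV = 24,500/40,500 = 60.5%.
Option A: score 792 ≥ 600; DTI 44% ≤ 45%; LTV 60.5% ≤ 95% → qualifies.
Option B: score 792 ≥ 580; DTI 44% ≤ 45%; LTV 60.5% ≤ 80% → qualifies.
Qualifying: Option A, Option B. Lowest rate is 5.93% → Option B.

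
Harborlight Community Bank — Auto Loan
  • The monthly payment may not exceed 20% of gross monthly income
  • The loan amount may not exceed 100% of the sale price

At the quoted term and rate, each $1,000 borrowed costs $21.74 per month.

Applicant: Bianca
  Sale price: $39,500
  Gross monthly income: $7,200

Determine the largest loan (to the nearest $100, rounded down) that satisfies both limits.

$39,500

Payment cap: 20% × $7,200 = $1,440/month.
At $21.74 per $1,000, that supports 1,440/21.74 × 1,000 ≈ $66,237 → $66,200.
LTV cap: 100% × $39,500 = $39,500 → $39,500.
Binding constraint: loan-to-value.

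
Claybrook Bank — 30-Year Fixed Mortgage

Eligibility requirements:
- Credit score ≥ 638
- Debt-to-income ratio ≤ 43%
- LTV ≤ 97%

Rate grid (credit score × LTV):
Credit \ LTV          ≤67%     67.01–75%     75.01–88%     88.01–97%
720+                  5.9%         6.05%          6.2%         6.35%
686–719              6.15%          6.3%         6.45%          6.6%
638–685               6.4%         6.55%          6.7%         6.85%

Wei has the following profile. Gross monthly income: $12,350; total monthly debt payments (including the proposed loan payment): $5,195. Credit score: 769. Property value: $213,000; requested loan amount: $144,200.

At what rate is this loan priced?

6.05%

Credit score 769 ≥ 638; DTI = 5,195/12,350 = 42.1% ≤ 43%
LTV: 144,200 ÷ 213,000 = 67.7%, within 97% cap
Credit 769 → row 720+; LTV 67.7% → column 67.01–75%. Grid cell → 6.05%.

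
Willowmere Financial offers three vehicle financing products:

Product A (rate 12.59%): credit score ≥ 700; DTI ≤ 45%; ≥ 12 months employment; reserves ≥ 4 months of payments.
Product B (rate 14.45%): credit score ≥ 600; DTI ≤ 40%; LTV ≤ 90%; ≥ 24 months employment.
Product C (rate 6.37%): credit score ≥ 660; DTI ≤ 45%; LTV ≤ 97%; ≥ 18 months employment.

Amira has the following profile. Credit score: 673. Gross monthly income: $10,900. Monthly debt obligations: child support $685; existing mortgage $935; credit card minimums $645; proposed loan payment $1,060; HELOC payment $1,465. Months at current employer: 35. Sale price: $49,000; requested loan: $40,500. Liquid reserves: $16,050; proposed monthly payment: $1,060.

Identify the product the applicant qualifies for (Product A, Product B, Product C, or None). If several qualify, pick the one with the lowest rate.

Product C

Total debts = (685 + 935 + 645 + 1,060 + 1,465) = 4,790; DTI = 4,790/10,900 = 43.9%.
LTV = 40,500/49,000 = 82.7%.
Reserves = 16,050/1,060 = 15.1 months.
Product A: score 673 < 700; DTI 43.9% ≤ 45%; employment 35 ≥ 12 mo; reserves 15.1 ≥ 4 mo → does not qualify.
Product B: score 673 ≥ 600; DTI 43.9% > 40%; LTV 82.7% ≤ 90%; employment 35 ≥ 24 mo → does not qualify.
Product C: score 673 ≥ 660; DTI 43.9% ≤ 45%; LTV 82.7% ≤ 97%; employment 35 ≥ 18 mo → qualifies.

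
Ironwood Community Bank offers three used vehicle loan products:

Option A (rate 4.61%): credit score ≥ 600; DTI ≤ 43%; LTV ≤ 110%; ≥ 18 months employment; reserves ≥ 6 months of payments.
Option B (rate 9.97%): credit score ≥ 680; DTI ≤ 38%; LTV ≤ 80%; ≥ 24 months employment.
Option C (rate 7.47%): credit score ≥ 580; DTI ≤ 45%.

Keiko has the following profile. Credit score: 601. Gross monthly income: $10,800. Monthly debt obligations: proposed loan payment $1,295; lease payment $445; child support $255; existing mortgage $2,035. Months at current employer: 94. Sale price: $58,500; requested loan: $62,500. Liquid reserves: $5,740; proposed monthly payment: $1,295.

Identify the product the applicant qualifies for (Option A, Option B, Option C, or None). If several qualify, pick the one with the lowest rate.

Option C

Total debts = (1,295 + 445 + 255 + 2,035) = 4,030; DTI = 4,030/10,800 = 37.3%.
LTV = 62,500/58,500 = 106.8%.
Reserves = 5,740/1,295 = 4.4 months.
Option A: score 601 ≥ 600; DTI 37.3% ≤ 43%; LTV 106.8% ≤ 110%; employment 94 ≥ 18 mo; reserves 4.4 < 6 mo → does not qualify.
Option B: score 601 < 680; DTI 37.3% ≤ 38%; LTV 106.8% > 80%; employment 94 ≥ 24 mo → does not qualify.
Option C: score 601 ≥ 580; DTI 37.3% ≤ 45% → qualifies.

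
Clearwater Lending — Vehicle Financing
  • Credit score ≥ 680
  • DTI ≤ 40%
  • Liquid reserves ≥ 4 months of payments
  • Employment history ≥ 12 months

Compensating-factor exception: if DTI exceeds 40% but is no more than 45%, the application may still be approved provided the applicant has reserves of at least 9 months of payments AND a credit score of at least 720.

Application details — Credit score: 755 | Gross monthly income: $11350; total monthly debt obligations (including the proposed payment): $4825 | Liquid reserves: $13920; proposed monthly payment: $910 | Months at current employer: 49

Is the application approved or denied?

Credit score 755 ≥ 680 (meets base)
DTI = 4,825/11,350 = 42.5% > 40% — standard DTI limit exceeded.
Reserves = 13,920/910 = 15.3 months ≥ 4
Employment 49 ≥ 12 months
42.5% falls in the override range (40%–45%), so the compensating-factor test applies.
Reserves 15.3 ≥ 9 months; credit score 755 ≥ 720.
Both override conditions satisfied; DTI exception granted.

Approved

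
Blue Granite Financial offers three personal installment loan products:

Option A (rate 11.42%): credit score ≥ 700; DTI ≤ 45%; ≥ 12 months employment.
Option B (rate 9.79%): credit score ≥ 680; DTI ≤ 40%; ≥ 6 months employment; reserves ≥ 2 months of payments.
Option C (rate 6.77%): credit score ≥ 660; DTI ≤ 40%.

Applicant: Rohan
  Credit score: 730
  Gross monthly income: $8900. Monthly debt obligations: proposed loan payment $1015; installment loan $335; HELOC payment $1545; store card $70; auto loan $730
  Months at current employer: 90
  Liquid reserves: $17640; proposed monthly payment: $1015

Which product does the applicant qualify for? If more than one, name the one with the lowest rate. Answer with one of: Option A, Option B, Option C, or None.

Option A

Total debts = (1,015 + 335 + 1,545 + 70 + 730) = 3,695; DTI = 3,695/8,900 = 41.5%.
Reserves = 17,640/1,015 = 17.4 months.
Option A: score 730 ≥ 700; DTI 41.5% ≤ 45%; employment 90 ≥ 12 mo → qualifies.
Option B: score 730 ≥ 680; DTI 41.5% > 40%; employment 90 ≥ 6 mo; reserves 17.4 ≥ 2 mo → does not qualify.
Option C: score 730 ≥ 660; DTI 41.5% > 40% → does not qualify.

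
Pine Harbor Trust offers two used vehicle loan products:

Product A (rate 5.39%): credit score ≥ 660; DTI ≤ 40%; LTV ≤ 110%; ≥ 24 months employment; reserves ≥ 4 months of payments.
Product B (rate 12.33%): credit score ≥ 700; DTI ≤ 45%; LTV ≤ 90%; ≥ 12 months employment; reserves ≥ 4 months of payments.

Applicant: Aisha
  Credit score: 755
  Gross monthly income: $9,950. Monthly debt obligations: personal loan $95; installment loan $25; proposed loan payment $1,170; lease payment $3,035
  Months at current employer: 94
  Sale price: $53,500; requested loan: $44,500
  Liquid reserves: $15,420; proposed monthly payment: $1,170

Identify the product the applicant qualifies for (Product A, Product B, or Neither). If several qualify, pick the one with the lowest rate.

Product B

Total debts = (95 + 25 + 1,170 + 3,035) = 4,325; DTI = 4,325/9,950 = 43.5%.
LTV = 44,500/53,500 = 83.2%.
Reserves = 15,420/1,170 = 13.2 months.
Product A: score 755 ≥ 660; DTI 43.5% > 40%; LTV 83.2% ≤ 110%; employment 94 ≥ 24 mo; reserves 13.2 ≥ 4 mo → does not qualify.
Product B: score 755 ≥ 700; DTI 43.5% ≤ 45%; LTV 83.2% ≤ 90%; employment 94 ≥ 12 mo; reserves 13.2 ≥ 4 mo → qualifies.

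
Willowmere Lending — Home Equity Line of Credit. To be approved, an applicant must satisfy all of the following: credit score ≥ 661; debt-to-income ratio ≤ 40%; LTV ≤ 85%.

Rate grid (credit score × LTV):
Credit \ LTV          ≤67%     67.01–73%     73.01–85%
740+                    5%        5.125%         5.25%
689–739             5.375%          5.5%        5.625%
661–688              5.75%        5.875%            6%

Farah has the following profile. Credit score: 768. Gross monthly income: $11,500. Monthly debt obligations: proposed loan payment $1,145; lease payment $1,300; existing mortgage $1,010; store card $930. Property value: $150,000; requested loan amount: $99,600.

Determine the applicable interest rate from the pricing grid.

Credit score 768 ≥ 661; Total monthly debts = (1,145 + 1,300 + 1,010 + 930) = 4,385. DTI = 4,385/11,500 = 38.1% ≤ 40%
LTV = 99,600/150,000 = 66.4% ≤ 85%
Score 768 is in the 740+ band; LTV 66.4% is in the ≤67% band → 5%.

5%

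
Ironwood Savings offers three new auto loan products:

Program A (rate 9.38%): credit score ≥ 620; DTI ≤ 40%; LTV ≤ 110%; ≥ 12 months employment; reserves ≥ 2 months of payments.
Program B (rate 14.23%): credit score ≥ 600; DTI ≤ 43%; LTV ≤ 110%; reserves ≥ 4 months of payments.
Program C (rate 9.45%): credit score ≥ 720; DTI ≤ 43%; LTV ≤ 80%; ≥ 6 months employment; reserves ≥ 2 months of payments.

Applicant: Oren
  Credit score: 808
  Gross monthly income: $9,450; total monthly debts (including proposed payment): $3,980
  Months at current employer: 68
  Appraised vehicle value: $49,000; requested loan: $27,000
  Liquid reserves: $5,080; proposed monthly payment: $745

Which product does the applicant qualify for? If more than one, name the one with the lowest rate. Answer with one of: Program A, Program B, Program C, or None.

Program C

DTI = 3,980/9,450 = 42.1%.
LTV = 27,000/49,000 = 55.1%.
Reserves = 5,080/745 = 6.8 months.
Program A: score 808 ≥ 620; DTI 42.1% > 40%; LTV 55.1% ≤ 110%; employment 68 ≥ 12 mo; reserves 6.8 ≥ 2 mo → does not qualify.
Program B: score 808 ≥ 600; DTI 42.1% ≤ 43%; LTV 55.1% ≤ 110%; reserves 6.8 ≥ 4 mo → qualifies.
Program C: score 808 ≥ 720; DTI 42.1% ≤ 43%; LTV 55.1% ≤ 80%; employment 68 ≥ 6 mo; reserves 6.8 ≥ 2 mo → qualifies.
Qualifying: Program B, Program C. Lowest rate is 9.45% → Program C.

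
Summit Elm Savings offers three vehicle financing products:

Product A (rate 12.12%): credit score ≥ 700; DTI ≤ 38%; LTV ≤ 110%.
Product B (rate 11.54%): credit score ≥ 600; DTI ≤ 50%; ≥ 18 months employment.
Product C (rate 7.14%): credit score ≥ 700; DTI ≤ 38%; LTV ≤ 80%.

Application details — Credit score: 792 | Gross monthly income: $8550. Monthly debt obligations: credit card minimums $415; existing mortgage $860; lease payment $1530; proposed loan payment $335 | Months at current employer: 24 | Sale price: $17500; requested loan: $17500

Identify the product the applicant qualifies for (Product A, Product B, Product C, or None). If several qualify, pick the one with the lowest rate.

Total debts = (415 + 860 + 1,530 + 335) = 3,140; DTI = 3,140/8,550 = 36.7%.
LTV = 17,500/17,500 = 100%.
Product A: score 792 ≥ 700; DTI 36.7% ≤ 38%; LTV 100% ≤ 110% → qualifies.
Product B: score 792 ≥ 600; DTI 36.7% ≤ 50%; employment 24 ≥ 18 mo → qualifies.
Product C: score 792 ≥ 700; DTI 36.7% ≤ 38%; LTV 100% > 80% → does not qualify.
Qualifying: Product A, Product B. Lowest rate is 11.54% → Product B.

Product B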